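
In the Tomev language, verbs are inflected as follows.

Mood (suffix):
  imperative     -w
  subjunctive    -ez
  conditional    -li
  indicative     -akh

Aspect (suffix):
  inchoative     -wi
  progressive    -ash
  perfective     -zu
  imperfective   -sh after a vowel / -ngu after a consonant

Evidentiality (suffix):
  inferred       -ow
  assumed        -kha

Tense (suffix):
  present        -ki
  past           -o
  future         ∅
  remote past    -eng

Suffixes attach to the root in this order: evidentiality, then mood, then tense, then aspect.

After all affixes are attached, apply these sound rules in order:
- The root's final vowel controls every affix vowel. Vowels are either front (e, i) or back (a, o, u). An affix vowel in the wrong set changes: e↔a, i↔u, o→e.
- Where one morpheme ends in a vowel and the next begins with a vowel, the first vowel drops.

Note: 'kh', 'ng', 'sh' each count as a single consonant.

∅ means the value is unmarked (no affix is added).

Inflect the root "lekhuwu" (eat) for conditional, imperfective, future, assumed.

lekhuwukhalush

Attach evidentiality assumed -kha → lekhuwukha.
Attach mood conditional -li → lekhuwukhali.
tense = future: zero marking, form stays lekhuwukhali.
Attach aspect imperfective -sh (after vowel 'i') → lekhuwukhalish.
Apply vowel harmony: lekhuwukhalish → lekhuwukhalush.
Vowel deletion: no change.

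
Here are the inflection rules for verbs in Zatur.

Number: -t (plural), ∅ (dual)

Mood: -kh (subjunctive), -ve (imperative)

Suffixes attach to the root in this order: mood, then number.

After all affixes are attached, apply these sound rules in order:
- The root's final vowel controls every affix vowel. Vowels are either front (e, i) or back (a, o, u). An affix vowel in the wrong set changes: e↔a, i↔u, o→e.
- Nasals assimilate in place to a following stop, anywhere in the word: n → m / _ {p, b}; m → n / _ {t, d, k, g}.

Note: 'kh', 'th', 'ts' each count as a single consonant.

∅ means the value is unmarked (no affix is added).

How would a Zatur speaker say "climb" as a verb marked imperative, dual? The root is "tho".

thova

Attach mood imperative -ve → thove.
number = dual: zero marking, form stays thove.
Apply vowel harmony: thove → thova.
Nasal assimilation: no change.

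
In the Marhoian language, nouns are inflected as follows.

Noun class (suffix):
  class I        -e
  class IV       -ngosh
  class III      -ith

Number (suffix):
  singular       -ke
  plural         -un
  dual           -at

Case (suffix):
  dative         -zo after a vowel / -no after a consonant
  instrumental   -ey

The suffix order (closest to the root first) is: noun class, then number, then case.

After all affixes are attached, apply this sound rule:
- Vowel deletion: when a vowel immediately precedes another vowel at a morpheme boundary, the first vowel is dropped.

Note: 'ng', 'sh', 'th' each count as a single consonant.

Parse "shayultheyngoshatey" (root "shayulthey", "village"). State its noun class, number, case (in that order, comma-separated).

Segment: shayulthey-ngosh-at-ey.
noun class: -ngosh → class IV.
number: -at → dual.
case: -ey → instrumental.

class IV, dual, instrumental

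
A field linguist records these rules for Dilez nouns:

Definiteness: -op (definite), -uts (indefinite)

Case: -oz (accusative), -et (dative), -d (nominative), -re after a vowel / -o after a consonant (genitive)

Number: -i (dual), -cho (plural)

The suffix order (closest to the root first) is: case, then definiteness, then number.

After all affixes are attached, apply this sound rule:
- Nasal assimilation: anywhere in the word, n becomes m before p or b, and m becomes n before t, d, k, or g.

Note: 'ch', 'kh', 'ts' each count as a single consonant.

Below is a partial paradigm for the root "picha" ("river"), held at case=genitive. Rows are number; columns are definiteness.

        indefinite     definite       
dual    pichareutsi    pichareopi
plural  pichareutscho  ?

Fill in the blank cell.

Attach case genitive -re (after vowel 'a') → pichare.
Attach definiteness definite -op → pichareop.
Attach number plural -cho → pichareopcho.
Nasal assimilation: no change.

pichareopcho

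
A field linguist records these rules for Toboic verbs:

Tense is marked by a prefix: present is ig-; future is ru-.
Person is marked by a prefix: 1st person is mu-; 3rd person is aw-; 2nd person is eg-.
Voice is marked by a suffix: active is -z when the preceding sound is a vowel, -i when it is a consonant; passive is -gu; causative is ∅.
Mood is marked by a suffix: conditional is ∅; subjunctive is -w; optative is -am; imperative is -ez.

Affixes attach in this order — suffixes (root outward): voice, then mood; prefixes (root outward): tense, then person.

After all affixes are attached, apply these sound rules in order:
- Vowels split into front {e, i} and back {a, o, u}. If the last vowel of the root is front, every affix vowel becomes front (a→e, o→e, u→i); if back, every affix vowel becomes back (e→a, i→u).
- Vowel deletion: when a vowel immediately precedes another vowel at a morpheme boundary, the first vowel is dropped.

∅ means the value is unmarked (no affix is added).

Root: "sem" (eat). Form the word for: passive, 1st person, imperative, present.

migsemgez

Attach tense present ig- → igsem.
Attach voice passive -gu → igsemgu.
Attach mood imperative -ez → igsemguez.
Attach person 1st person mu- → muigsemguez.
Apply vowel harmony: muigsemguez → miigsemgiez.
Apply vowel deletion: miigsemgiez → migsemgez.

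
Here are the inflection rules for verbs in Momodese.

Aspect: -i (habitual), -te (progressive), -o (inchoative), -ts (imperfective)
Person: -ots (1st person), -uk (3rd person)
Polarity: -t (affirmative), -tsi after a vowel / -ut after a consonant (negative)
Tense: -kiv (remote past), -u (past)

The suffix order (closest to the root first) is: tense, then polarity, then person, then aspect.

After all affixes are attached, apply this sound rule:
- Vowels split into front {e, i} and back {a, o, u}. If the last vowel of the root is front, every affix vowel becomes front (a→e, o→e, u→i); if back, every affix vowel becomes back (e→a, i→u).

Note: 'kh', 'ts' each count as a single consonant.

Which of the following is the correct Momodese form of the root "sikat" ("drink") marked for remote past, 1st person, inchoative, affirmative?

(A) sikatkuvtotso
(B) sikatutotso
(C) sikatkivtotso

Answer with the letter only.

Attach tense remote past -kiv → sikatkiv.
Attach polarity affirmative -t → sikatkivt.
Attach person 1st person -ots → sikatkivtots.
Attach aspect inchoative -o → sikatkivtotso.
Apply vowel harmony: sikatkivtotso → sikatkuvtotso.
So the correct form is sikatkuvtotso, option (A).
(C) sikatkivtotso is wrong: it fails to apply the sound rule(s).
(B) sikatutotso is wrong: it uses past instead of remote past for tense.

A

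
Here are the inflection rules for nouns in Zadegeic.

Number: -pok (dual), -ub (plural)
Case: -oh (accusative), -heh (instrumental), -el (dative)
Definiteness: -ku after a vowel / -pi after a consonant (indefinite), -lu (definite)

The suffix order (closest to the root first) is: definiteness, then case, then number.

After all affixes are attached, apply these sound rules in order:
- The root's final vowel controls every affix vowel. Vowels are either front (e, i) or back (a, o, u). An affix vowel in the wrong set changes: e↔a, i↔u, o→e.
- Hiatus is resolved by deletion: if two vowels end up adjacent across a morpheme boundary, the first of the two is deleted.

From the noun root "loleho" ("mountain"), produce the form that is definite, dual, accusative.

Attach definiteness definite -lu → loleholu.
Attach case accusative -oh → loleholuoh.
Attach number dual -pok → loleholuohpok.
Vowel harmony: no change.
Apply vowel deletion: loleholuohpok → loleholohpok.

loleholohpok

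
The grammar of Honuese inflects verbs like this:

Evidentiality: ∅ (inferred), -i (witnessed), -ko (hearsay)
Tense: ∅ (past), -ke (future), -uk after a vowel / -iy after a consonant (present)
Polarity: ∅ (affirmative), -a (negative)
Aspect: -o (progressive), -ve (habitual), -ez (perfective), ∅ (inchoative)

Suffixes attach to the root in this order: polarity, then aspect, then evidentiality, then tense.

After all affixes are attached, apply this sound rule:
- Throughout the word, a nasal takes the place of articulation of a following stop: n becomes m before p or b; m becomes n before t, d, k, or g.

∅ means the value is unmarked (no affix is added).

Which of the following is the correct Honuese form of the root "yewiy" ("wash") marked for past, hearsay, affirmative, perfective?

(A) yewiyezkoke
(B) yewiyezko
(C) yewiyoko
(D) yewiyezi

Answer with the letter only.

B

polarity = affirmative: zero marking, form stays yewiy.
Attach aspect perfective -ez → yewiyez.
Attach evidentiality hearsay -ko → yewiyezko.
tense = past: zero marking, form stays yewiyezko.
Nasal assimilation: no change.
So the correct form is yewiyezko, option (B).
(C) yewiyoko is wrong: it uses progressive instead of perfective for aspect.
(D) yewiyezi is wrong: it uses witnessed instead of hearsay for evidentiality.
(A) yewiyezkoke is wrong: it uses future instead of past for tense.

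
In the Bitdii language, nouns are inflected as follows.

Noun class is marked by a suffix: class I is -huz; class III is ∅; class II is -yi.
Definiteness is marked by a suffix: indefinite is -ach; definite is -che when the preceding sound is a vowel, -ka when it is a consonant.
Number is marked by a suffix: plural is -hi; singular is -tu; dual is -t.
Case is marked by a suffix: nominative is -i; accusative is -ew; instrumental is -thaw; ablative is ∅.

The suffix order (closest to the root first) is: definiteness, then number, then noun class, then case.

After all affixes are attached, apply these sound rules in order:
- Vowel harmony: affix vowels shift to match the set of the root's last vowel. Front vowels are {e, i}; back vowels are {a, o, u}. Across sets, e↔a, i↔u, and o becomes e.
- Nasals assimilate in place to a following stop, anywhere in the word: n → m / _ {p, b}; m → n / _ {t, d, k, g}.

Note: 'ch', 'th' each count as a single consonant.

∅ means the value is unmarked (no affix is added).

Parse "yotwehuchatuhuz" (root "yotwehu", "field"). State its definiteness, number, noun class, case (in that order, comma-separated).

definite, singular, class I, ablative

Segment: yotwehu-che-tu-huz.
definiteness: -che/ka → definite.
number: -tu → singular.
noun class: -huz → class I.
case: ∅ → ablative.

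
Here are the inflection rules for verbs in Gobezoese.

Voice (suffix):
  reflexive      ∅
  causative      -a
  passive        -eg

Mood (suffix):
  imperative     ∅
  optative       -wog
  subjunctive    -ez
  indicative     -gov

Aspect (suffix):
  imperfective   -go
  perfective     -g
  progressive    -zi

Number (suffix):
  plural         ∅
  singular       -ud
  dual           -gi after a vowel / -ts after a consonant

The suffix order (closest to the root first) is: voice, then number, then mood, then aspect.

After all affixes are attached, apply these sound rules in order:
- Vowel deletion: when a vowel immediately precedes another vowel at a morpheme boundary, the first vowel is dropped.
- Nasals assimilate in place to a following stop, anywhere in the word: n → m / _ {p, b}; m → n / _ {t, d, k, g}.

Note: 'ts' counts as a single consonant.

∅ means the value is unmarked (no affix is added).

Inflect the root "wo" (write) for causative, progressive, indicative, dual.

wagigovzi

Attach voice causative -a → woa.
Attach number dual -gi (after vowel 'a') → woagi.
Attach mood indicative -gov → woagigov.
Attach aspect progressive -zi → woagigovzi.
Apply vowel deletion: woagigovzi → wagigovzi.
Nasal assimilation: no change.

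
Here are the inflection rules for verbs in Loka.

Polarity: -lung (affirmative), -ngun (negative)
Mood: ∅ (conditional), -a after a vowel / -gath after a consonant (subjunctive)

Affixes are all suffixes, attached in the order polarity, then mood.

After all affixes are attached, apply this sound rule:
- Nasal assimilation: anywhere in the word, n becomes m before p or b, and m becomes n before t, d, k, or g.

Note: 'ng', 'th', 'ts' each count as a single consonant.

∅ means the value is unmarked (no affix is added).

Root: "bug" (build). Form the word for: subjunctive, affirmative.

Attach polarity affirmative -lung → buglung.
Attach mood subjunctive -gath (after consonant 'ng') → buglunggath.
Nasal assimilation: no change.

buglunggath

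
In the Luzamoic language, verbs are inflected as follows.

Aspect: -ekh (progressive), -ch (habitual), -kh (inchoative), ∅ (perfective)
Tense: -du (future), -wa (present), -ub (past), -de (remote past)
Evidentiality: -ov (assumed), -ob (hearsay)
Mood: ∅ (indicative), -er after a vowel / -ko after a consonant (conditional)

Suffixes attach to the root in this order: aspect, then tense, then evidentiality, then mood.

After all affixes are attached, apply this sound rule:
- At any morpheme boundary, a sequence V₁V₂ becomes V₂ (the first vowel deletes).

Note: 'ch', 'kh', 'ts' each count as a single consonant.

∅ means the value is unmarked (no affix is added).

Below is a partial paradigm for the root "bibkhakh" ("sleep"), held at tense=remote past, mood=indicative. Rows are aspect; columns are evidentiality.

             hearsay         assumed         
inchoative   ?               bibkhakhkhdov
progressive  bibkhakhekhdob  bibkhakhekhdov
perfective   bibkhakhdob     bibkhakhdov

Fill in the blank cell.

Attach aspect inchoative -kh → bibkhakhkh.
Attach tense remote past -de → bibkhakhkhde.
Attach evidentiality hearsay -ob → bibkhakhkhdeob.
mood = indicative: zero marking, form stays bibkhakhkhdeob.
Apply vowel deletion: bibkhakhkhdeob → bibkhakhkhdob.

bibkhakhkhdob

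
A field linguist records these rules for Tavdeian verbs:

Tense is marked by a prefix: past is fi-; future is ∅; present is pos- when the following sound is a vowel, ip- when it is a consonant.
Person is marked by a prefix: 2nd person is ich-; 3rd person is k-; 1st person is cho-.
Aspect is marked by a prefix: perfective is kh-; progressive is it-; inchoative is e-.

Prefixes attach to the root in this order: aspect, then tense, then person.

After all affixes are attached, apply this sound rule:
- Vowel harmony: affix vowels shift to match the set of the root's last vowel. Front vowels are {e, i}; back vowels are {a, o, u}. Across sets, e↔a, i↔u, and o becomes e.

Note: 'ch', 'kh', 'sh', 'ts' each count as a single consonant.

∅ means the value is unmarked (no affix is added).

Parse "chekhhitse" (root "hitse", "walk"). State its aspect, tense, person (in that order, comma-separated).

perfective, future, 1st person

Segment: cho-kh-hitse.
aspect: kh- → perfective.
tense: ∅ → future.
person: cho- → 1st person.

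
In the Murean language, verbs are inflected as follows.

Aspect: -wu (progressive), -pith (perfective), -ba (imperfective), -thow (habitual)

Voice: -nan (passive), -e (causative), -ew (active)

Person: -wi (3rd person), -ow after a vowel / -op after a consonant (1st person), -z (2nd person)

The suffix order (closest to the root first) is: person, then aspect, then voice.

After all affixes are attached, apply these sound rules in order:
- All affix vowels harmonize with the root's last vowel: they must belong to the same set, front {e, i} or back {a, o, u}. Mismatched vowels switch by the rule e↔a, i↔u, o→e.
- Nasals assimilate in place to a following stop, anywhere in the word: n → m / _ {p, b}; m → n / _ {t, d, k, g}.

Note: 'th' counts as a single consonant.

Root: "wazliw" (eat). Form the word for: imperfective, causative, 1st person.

wazliwepbee

Attach person 1st person -op (after consonant 'w') → wazliwop.
Attach aspect imperfective -ba → wazliwopba.
Attach voice causative -e → wazliwopbae.
Apply vowel harmony: wazliwopbae → wazliwepbee.
Nasal assimilation: no change.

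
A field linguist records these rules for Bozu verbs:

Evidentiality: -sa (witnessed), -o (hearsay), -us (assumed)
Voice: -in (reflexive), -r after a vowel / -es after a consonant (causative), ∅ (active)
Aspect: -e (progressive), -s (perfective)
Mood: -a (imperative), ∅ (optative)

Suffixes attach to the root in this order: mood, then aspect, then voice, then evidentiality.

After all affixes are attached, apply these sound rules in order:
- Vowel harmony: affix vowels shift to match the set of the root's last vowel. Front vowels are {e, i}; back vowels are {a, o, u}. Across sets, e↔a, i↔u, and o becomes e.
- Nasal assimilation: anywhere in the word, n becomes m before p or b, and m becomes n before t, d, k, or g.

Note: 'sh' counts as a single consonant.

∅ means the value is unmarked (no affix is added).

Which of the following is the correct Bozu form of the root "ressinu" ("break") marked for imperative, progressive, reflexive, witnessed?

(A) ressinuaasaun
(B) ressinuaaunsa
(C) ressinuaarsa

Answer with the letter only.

B

Attach mood imperative -a → ressinua.
Attach aspect progressive -e → ressinuae.
Attach voice reflexive -in → ressinuaein.
Attach evidentiality witnessed -sa → ressinuaeinsa.
Apply vowel harmony: ressinuaeinsa → ressinuaaunsa.
Nasal assimilation: no change.
So the correct form is ressinuaaunsa, option (B).
(C) ressinuaarsa is wrong: it uses causative instead of reflexive for voice.
(A) ressinuaasaun is wrong: it has the affixes in the wrong order.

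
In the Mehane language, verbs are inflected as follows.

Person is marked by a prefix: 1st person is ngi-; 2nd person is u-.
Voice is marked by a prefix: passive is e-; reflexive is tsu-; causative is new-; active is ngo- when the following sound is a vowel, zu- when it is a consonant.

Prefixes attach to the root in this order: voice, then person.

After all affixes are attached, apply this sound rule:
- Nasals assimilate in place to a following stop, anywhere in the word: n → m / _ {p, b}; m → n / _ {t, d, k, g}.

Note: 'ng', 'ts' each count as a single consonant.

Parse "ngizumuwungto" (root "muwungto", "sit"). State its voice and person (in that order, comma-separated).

active, 1st person

Segment: ngi-zu-muwungto.
voice: ngo/zu- → active.
person: ngi- → 1st person.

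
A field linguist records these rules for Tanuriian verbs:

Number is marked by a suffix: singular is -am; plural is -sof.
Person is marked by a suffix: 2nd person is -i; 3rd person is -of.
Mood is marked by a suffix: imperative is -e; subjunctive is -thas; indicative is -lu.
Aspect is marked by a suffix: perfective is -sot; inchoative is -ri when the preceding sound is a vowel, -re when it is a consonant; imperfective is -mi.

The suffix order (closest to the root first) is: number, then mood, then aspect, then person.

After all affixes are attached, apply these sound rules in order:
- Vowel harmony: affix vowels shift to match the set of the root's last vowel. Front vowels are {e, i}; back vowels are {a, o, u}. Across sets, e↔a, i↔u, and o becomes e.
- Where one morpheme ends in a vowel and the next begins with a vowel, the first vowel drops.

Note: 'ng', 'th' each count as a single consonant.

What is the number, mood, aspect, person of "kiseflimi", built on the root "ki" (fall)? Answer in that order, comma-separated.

Segment: ki-sof-lu-mi-i.
number: -sof → plural.
mood: -lu → indicative.
aspect: -mi → imperfective.
person: -i → 2nd person.

plural, indicative, imperfective, 2nd person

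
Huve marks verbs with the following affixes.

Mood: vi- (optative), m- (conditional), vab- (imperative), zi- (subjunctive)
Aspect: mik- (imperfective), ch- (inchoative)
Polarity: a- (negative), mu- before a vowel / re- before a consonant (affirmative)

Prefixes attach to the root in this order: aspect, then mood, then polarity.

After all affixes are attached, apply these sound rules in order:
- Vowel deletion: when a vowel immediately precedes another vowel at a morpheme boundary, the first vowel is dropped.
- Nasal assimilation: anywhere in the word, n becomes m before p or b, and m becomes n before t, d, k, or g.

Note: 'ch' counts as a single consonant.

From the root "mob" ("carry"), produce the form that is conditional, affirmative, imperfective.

Attach aspect imperfective mik- → mikmob.
Attach mood conditional m- → mmikmob.
Attach polarity affirmative re- (before consonant 'm') → remmikmob.
Vowel deletion: no change.
Nasal assimilation: no change.

remmikmob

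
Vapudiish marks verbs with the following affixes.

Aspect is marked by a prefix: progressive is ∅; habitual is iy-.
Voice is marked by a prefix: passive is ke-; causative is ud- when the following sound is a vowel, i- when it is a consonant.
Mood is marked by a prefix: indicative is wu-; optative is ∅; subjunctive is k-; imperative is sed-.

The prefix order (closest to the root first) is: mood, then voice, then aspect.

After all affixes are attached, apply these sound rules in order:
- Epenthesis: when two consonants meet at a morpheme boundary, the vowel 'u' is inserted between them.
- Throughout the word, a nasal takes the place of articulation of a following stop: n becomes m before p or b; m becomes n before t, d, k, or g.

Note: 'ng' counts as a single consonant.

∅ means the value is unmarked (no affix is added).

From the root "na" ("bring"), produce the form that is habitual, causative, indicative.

Attach mood indicative wu- → wuna.
Attach voice causative i- (before consonant 'w') → iwuna.
Attach aspect habitual iy- → iyiwuna.
Epenthesis: no change.
Nasal assimilation: no change.

iyiwuna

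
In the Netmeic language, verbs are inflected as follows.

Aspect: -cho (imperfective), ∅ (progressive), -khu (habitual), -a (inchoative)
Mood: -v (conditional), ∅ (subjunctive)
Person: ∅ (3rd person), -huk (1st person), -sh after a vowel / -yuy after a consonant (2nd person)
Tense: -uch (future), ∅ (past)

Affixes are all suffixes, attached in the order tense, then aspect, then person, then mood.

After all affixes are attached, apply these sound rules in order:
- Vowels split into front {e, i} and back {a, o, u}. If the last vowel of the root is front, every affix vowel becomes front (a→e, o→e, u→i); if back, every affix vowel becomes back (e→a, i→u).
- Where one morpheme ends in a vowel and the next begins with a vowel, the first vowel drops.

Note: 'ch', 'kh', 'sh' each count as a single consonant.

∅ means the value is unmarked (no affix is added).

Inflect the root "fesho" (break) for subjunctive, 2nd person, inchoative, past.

tense = past: zero marking, form stays fesho.
Attach aspect inchoative -a → feshoa.
Attach person 2nd person -sh (after vowel 'a') → feshoash.
mood = subjunctive: zero marking, form stays feshoash.
Vowel harmony: no change.
Apply vowel deletion: feshoash → feshash.

feshash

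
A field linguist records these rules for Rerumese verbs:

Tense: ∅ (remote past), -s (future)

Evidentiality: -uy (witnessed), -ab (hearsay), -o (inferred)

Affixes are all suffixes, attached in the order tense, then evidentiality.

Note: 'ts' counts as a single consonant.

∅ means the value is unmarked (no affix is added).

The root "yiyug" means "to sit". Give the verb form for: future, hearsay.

Attach tense future -s → yiyugs.
Attach evidentiality hearsay -ab → yiyugsab.

yiyugsab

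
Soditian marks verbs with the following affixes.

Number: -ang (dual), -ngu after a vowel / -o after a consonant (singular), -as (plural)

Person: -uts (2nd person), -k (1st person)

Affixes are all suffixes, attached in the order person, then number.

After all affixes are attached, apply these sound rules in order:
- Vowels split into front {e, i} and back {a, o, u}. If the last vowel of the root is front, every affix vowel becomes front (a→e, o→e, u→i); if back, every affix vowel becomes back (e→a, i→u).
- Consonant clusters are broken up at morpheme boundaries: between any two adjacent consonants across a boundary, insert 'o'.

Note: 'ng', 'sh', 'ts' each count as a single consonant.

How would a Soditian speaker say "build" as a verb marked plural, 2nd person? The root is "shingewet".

shingewetitses

Attach person 2nd person -uts → shingewetuts.
Attach number plural -as → shingewetutsas.
Apply vowel harmony: shingewetutsas → shingewetitses.
Epenthesis: no change.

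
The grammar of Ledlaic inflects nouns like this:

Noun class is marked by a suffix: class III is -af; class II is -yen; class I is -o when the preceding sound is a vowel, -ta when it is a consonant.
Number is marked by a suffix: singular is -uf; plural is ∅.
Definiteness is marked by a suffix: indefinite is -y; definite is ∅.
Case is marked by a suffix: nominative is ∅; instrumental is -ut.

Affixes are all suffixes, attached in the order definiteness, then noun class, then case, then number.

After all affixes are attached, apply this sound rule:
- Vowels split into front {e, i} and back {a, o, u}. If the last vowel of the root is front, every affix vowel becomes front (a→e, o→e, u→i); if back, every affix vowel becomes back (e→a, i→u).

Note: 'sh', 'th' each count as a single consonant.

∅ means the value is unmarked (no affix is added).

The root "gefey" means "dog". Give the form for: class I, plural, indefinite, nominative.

Attach definiteness indefinite -y → gefeyy.
Attach noun class class I -ta (after consonant 'y') → gefeyyta.
case = nominative: zero marking, form stays gefeyyta.
number = plural: zero marking, form stays gefeyyta.
Apply vowel harmony: gefeyyta → gefeyyte.

gefeyyte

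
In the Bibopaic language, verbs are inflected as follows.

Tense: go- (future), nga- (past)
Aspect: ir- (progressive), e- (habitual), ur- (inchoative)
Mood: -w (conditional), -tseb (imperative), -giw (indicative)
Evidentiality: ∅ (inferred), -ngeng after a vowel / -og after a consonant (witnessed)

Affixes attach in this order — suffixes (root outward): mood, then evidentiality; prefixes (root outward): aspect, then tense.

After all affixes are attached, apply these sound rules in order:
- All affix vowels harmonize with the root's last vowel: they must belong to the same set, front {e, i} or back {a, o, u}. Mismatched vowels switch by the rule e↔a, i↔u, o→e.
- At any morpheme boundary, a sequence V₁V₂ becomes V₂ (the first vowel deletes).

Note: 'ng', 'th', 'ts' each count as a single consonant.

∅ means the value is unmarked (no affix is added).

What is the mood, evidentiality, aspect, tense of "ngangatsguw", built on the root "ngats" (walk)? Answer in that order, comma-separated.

indicative, inferred, habitual, past

Segment: nga-e-ngats-giw.
mood: -giw → indicative.
evidentiality: ∅ → inferred.
aspect: e- → habitual.
tense: nga- → past.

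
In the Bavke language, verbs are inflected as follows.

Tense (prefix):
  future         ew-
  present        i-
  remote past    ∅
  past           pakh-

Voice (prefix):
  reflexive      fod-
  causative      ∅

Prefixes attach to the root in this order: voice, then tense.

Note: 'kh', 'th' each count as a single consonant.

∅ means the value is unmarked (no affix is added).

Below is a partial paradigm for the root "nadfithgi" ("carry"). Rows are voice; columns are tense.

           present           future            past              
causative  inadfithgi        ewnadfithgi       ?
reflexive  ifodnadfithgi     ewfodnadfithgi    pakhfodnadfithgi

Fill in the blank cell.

voice = causative: zero marking, form stays nadfithgi.
Attach tense past pakh- → pakhnadfithgi.

pakhnadfithgi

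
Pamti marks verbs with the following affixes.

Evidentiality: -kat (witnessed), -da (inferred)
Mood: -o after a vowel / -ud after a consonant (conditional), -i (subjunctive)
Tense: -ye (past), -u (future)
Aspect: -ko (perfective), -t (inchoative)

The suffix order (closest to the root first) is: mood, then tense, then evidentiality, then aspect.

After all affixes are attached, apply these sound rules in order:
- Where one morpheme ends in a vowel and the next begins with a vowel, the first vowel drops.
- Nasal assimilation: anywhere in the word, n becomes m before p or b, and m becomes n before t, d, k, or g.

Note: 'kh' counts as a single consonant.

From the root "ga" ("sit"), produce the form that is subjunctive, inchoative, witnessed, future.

Attach mood subjunctive -i → gai.
Attach tense future -u → gaiu.
Attach evidentiality witnessed -kat → gaiukat.
Attach aspect inchoative -t → gaiukatt.
Apply vowel deletion: gaiukatt → gukatt.
Nasal assimilation: no change.

gukatt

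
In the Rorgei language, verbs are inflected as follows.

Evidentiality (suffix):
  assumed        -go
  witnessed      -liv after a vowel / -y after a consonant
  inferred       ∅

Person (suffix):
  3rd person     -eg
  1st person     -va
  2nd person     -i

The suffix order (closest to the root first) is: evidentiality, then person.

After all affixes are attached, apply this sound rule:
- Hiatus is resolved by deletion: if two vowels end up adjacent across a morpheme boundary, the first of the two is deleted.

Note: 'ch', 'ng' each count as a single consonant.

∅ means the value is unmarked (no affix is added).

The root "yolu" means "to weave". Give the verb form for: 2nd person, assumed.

Attach evidentiality assumed -go → yolugo.
Attach person 2nd person -i → yolugoi.
Apply vowel deletion: yolugoi → yolugi.

yolugi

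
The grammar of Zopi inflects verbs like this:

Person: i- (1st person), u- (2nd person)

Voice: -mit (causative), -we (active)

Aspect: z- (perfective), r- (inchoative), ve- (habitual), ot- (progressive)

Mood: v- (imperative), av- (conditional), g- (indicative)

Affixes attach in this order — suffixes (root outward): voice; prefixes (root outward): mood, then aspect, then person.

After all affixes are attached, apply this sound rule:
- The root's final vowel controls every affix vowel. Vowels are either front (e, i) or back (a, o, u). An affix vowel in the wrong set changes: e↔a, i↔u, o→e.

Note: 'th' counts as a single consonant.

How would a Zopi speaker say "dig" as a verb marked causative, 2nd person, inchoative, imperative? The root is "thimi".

Attach voice causative -mit → thimimit.
Attach mood imperative v- → vthimimit.
Attach aspect inchoative r- → rvthimimit.
Attach person 2nd person u- → urvthimimit.
Apply vowel harmony: urvthimimit → irvthimimit.

irvthimimit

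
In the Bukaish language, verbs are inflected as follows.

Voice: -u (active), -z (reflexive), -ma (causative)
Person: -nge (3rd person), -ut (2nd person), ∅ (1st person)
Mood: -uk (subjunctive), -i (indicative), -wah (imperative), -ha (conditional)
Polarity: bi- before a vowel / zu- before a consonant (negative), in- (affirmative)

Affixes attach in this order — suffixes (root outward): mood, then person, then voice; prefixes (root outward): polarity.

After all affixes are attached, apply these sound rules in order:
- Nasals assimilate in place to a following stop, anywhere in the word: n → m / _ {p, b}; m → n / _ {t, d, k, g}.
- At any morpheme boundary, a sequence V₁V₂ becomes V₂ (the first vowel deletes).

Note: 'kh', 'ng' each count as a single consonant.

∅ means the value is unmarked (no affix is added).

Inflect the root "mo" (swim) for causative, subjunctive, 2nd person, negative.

zumukutma

Attach polarity negative zu- (before consonant 'm') → zumo.
Attach mood subjunctive -uk → zumouk.
Attach person 2nd person -ut → zumoukut.
Attach voice causative -ma → zumoukutma.
Nasal assimilation: no change.
Apply vowel deletion: zumoukutma → zumukutma.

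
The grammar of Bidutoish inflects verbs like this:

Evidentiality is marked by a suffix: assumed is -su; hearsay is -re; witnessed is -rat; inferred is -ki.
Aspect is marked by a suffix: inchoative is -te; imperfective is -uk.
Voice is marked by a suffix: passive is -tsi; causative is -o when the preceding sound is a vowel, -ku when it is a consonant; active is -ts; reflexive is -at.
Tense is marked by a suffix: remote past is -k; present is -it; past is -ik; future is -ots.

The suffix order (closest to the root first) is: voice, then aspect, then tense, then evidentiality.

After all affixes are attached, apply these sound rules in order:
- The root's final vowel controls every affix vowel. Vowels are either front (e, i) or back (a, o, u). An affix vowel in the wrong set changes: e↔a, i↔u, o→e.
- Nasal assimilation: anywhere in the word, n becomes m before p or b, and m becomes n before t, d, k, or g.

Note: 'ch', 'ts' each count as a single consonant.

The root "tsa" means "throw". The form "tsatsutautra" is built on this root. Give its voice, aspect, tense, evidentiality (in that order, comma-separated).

Segment: tsa-tsi-te-it-re.
voice: -tsi → passive.
aspect: -te → inchoative.
tense: -it → present.
evidentiality: -re → hearsay.

passive, inchoative, present, hearsay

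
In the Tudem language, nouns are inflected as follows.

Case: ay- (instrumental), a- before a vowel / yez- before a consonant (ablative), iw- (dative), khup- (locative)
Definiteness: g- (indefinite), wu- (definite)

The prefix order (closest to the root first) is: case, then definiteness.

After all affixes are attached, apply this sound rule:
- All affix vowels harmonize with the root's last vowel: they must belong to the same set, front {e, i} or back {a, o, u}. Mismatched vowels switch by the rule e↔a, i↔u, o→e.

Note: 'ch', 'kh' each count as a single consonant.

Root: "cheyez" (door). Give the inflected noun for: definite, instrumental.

Attach case instrumental ay- → aycheyez.
Attach definiteness definite wu- → wuaycheyez.
Apply vowel harmony: wuaycheyez → wieycheyez.

wieycheyez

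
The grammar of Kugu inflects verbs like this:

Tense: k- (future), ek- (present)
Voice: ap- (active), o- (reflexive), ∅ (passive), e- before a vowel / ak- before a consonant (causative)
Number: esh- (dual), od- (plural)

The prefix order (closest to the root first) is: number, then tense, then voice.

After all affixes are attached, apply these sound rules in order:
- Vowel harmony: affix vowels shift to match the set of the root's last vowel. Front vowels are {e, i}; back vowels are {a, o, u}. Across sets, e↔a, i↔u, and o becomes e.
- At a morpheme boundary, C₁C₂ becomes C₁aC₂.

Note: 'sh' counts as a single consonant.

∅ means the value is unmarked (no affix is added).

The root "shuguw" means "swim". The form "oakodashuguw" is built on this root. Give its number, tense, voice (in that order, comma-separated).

plural, present, reflexive

Segment: o-ek-od-shuguw.
number: od- → plural.
tense: ek- → present.
voice: o- → reflexive.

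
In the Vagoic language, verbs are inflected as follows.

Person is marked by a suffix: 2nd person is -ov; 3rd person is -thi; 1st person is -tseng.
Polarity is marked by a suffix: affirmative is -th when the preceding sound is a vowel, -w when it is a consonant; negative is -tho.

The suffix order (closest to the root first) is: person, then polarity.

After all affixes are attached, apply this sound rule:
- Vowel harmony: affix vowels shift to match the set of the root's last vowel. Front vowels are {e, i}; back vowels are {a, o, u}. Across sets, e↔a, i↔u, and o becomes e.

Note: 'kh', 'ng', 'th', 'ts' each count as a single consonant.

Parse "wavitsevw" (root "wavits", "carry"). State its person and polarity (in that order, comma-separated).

Segment: wavits-ov-w.
person: -ov → 2nd person.
polarity: -th/w → affirmative.

2nd person, affirmative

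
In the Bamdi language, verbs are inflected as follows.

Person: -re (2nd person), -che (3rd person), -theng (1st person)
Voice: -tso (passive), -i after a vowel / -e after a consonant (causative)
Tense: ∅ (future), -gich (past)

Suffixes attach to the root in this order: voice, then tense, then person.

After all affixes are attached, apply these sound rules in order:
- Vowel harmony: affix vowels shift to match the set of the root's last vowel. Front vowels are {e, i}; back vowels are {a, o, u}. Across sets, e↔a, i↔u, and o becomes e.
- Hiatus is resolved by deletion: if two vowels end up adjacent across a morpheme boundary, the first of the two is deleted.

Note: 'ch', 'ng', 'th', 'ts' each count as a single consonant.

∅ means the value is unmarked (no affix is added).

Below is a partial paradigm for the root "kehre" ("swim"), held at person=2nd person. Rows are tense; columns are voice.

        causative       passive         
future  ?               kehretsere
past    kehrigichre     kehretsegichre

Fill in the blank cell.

Attach voice causative -i (after vowel 'e') → kehrei.
tense = future: zero marking, form stays kehrei.
Attach person 2nd person -re → kehreire.
Vowel harmony: no change.
Apply vowel deletion: kehreire → kehrire.

kehrire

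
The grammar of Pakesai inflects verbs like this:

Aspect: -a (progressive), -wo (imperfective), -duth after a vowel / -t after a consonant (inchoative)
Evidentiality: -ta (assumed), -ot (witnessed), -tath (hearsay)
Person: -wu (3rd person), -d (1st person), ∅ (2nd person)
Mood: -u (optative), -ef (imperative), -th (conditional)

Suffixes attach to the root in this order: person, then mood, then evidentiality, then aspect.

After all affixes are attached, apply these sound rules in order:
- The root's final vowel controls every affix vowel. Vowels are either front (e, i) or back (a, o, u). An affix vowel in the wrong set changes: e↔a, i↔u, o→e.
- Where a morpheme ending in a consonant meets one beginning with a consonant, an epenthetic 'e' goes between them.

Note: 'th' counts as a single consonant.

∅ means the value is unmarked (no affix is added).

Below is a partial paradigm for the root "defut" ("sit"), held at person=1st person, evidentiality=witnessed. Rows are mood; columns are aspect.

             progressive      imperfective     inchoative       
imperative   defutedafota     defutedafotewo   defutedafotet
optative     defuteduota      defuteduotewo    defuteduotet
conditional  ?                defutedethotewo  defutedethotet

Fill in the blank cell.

Attach person 1st person -d → defutd.
Attach mood conditional -th → defutdth.
Attach evidentiality witnessed -ot → defutdthot.
Attach aspect progressive -a → defutdthota.
Vowel harmony: no change.
Apply epenthesis: defutdthota → defutedethota.

defutedethota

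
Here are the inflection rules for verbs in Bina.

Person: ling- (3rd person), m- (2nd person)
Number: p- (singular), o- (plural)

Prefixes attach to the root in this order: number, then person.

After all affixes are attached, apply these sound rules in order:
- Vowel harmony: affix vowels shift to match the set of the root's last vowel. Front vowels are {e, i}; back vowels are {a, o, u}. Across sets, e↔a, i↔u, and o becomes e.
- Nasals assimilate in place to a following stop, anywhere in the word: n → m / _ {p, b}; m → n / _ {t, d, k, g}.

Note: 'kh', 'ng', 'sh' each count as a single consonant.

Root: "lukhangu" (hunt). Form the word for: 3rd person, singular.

lungplukhangu

Attach number singular p- → plukhangu.
Attach person 3rd person ling- → lingplukhangu.
Apply vowel harmony: lingplukhangu → lungplukhangu.
Nasal assimilation: no change.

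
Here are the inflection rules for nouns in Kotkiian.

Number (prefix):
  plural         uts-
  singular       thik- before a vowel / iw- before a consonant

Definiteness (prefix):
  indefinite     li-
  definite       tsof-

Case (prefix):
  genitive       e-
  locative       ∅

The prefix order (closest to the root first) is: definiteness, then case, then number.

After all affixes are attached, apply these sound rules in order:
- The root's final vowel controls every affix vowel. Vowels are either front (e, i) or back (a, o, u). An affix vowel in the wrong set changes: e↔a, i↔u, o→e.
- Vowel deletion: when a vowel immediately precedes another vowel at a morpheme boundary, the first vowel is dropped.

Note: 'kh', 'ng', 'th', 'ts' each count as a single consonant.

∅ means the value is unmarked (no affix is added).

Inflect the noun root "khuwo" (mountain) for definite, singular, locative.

uwtsofkhuwo

Attach definiteness definite tsof- → tsofkhuwo.
case = locative: zero marking, form stays tsofkhuwo.
Attach number singular iw- (before consonant 'ts') → iwtsofkhuwo.
Apply vowel harmony: iwtsofkhuwo → uwtsofkhuwo.
Vowel deletion: no change.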